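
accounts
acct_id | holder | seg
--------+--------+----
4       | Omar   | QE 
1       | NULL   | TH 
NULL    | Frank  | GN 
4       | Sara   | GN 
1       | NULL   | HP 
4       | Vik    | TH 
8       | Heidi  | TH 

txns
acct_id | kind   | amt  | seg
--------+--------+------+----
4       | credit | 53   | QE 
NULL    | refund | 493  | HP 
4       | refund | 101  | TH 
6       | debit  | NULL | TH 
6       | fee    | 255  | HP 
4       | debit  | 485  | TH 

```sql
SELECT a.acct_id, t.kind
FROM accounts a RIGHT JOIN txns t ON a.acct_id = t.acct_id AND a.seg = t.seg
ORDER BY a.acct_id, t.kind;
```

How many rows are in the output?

RIGHT JOIN keeps every row from `txns`; unmatched rows get NULL for `accounts`'s columns.
Matching on a.acct_id = t.acct_id AND a.seg = t.seg. A NULL in a compared column never satisfies the condition.
- a (acct_id=4, seg=QE) pairs with 1 row(s) of t.
- a (acct_id=1, seg=TH) has no partner in t.
- a (acct_id=NULL, seg=GN) has no partner in t.
- a (acct_id=4, seg=GN) has no partner in t.
- a (acct_id=1, seg=HP) has no partner in t.
- a (acct_id=4, seg=TH) pairs with 2 row(s) of t.
- a (acct_id=8, seg=TH) has no partner in t.
- 3 row(s) from t found no a partner → padded with NULL.
Total: 3 matched + 3 padded = 6 rows.

6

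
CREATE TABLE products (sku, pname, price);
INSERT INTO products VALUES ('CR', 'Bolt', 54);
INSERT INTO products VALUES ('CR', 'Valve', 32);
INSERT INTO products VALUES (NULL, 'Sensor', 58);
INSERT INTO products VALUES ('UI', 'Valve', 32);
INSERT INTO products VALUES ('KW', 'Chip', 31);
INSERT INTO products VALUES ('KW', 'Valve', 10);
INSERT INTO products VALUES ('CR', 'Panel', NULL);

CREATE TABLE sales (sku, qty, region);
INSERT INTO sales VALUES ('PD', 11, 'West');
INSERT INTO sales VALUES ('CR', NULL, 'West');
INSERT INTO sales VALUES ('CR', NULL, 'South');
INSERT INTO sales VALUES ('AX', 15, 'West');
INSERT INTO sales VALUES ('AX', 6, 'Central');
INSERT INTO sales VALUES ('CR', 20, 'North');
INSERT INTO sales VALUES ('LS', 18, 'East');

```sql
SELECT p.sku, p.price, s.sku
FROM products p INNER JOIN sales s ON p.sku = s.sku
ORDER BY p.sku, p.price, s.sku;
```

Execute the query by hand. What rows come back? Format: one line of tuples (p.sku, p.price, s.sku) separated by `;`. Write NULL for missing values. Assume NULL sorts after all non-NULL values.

(CR, 32, CR); (CR, 32, CR); (CR, 32, CR); (CR, 54, CR); (CR, 54, CR); (CR, 54, CR); (CR, NULL, CR); (CR, NULL, CR); (CR, NULL, CR)

INNER JOIN keeps only pairs where the ON condition holds.
Matching on p.sku = s.sku. A NULL in a compared column never satisfies the condition.
- p (sku=CR) pairs with 3 row(s) of s.
- p (sku=CR) pairs with 3 row(s) of s.
- p (sku=NULL) has no partner → excluded.
- p (sku=UI) has no partner → excluded.
- p (sku=KW) has no partner → excluded.
- p (sku=KW) has no partner → excluded.
- p (sku=CR) pairs with 3 row(s) of s.
After projecting and ordering:
p.sku | p.price | s.sku
CR | 32 | CR
CR | 32 | CR
CR | 32 | CR
CR | 54 | CR
CR | 54 | CR
CR | 54 | CR
CR | NULL | CR
CR | NULL | CR
CR | NULL | CR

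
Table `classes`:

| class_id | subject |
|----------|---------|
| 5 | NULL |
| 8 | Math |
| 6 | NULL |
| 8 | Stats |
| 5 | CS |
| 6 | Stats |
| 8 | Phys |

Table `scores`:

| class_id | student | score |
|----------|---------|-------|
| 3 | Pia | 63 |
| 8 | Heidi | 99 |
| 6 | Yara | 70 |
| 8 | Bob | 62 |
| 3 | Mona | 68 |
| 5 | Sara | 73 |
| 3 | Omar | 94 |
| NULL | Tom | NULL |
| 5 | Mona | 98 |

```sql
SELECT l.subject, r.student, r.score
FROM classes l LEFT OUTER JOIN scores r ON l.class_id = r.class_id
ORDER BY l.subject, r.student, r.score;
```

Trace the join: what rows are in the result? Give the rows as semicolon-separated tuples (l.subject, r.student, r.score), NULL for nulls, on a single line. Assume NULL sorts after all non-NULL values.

(CS, Mona, 98); (CS, Sara, 73); (Math, Bob, 62); (Math, Heidi, 99); (Phys, Bob, 62); (Phys, Heidi, 99); (Stats, Bob, 62); (Stats, Heidi, 99); (Stats, Yara, 70); (NULL, Mona, 98); (NULL, Sara, 73); (NULL, Yara, 70)

LEFT JOIN keeps every row from `classes`; unmatched rows get NULL for `scores`'s columns.
Matching on l.class_id = r.class_id. A NULL in a compared column never satisfies the condition.
Matched pairs: 12; unmatched l rows kept: 0.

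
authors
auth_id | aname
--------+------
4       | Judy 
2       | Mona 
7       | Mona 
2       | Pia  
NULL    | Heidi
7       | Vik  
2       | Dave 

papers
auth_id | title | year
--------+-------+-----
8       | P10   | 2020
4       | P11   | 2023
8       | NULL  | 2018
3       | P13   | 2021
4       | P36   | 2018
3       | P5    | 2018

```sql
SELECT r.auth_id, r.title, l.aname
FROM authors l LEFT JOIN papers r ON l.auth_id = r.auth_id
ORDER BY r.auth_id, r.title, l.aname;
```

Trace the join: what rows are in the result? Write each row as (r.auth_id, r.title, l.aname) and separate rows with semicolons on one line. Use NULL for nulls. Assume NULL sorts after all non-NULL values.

(4, P11, Judy); (4, P36, Judy); (NULL, NULL, Dave); (NULL, NULL, Heidi); (NULL, NULL, Mona); (NULL, NULL, Mona); (NULL, NULL, Pia); (NULL, NULL, Vik)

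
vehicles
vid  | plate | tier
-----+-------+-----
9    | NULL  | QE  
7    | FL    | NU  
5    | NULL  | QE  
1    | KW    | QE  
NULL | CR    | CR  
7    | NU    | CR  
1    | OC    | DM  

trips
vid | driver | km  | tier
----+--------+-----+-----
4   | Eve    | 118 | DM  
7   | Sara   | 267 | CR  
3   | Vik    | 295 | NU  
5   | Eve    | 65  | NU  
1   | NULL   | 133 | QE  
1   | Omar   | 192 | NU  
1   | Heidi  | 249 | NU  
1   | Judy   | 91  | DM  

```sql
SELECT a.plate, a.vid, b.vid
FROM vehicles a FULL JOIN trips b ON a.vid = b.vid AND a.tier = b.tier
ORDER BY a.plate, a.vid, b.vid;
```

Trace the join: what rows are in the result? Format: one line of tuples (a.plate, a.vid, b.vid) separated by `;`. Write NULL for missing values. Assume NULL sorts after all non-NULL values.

(CR, NULL, NULL); (FL, 7, NULL); (KW, 1, 1); (NU, 7, 7); (OC, 1, 1); (NULL, 5, NULL); (NULL, 9, NULL); (NULL, NULL, 1); (NULL, NULL, 1); (NULL, NULL, 3); (NULL, NULL, 4); (NULL, NULL, 5)

FULL OUTER JOIN keeps every row from both sides; unmatched rows get NULL for the other side's columns.
Matching on a.vid = b.vid AND a.tier = b.tier. A NULL in a compared column never satisfies the condition.
Matched pairs: 3; unmatched a rows kept: 4; unmatched b rows kept: 5.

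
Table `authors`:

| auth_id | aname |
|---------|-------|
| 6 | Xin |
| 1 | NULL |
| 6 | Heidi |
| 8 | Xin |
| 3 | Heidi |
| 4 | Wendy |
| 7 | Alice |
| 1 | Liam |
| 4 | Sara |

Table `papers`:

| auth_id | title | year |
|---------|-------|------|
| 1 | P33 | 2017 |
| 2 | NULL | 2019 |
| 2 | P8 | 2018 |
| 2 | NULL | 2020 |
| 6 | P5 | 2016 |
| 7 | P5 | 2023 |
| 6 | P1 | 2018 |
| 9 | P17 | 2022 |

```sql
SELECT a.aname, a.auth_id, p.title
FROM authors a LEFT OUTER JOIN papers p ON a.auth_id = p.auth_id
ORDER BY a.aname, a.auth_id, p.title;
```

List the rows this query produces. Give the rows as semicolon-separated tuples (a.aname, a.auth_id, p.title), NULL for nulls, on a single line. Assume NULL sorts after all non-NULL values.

(Alice, 7, P5); (Heidi, 3, NULL); (Heidi, 6, P1); (Heidi, 6, P5); (Liam, 1, P33); (Sara, 4, NULL); (Wendy, 4, NULL); (Xin, 6, P1); (Xin, 6, P5); (Xin, 8, NULL); (NULL, 1, P33)

LEFT JOIN keeps every row from `authors`; unmatched rows get NULL for `papers`'s columns.
Matching on a.auth_id = p.auth_id.
- a (auth_id=6) pairs with 2 row(s) of p.
- a (auth_id=1) pairs with 1 row(s) of p.
- a (auth_id=6) pairs with 2 row(s) of p.
- a (auth_id=8) has no partner → padded with NULL.
- a (auth_id=3) has no partner → padded with NULL.
- a (auth_id=4) has no partner → padded with NULL.
- a (auth_id=7) pairs with 1 row(s) of p.
- a (auth_id=1) pairs with 1 row(s) of p.
- a (auth_id=4) has no partner → padded with NULL.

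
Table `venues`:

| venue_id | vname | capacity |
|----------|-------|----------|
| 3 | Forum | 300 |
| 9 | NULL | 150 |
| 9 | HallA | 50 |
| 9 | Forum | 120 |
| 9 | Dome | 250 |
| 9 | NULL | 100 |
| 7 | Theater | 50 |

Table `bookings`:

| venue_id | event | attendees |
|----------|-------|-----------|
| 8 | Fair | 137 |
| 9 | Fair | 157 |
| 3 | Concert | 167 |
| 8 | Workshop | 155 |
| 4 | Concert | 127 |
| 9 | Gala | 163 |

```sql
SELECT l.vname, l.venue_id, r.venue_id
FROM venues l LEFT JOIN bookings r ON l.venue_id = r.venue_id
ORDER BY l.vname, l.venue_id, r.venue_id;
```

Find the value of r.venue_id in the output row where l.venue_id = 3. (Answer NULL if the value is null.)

LEFT JOIN keeps every row from `venues`; unmatched rows get NULL for `bookings`'s columns.
Matching on l.venue_id = r.venue_id.
- venue_id=3: 1 matching r row(s), so 1 row(s) emitted.
- venue_id=9: 2 matching r row(s), so 2 row(s) emitted.
- venue_id=9: 2 matching r row(s), so 2 row(s) emitted.
- venue_id=9: 2 matching r row(s), so 2 row(s) emitted.
- venue_id=9: 2 matching r row(s), so 2 row(s) emitted.
- venue_id=9: 2 matching r row(s), so 2 row(s) emitted.
- venue_id=7: no r row matches, row kept with r columns NULL.

3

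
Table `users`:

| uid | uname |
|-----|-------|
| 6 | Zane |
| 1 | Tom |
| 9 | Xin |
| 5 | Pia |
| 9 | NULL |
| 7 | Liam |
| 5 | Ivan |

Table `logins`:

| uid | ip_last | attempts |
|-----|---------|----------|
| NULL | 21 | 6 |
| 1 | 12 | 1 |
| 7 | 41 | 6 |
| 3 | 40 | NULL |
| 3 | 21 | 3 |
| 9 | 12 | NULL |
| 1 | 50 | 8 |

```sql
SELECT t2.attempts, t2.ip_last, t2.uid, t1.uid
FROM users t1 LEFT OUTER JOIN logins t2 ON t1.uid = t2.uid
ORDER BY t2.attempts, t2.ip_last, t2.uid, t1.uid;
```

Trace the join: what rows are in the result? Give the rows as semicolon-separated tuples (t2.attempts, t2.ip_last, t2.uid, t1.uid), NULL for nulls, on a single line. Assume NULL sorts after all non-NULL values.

(1, 12, 1, 1); (6, 41, 7, 7); (8, 50, 1, 1); (NULL, 12, 9, 9); (NULL, 12, 9, 9); (NULL, NULL, NULL, 5); (NULL, NULL, NULL, 5); (NULL, NULL, NULL, 6)

LEFT JOIN keeps every row from `users`; unmatched rows get NULL for `logins`'s columns.
Matching on t1.uid = t2.uid. A NULL in a compared column never satisfies the condition.
- t1 (uid=6) has no partner → padded with NULL.
- t1 (uid=1) pairs with 2 row(s) of t2.
- t1 (uid=9) pairs with 1 row(s) of t2.
- t1 (uid=5) has no partner → padded with NULL.
- t1 (uid=9) pairs with 1 row(s) of t2.
- t1 (uid=7) pairs with 1 row(s) of t2.
- t1 (uid=5) has no partner → padded with NULL.
After projecting and ordering:
t2.attempts | t2.ip_last | t2.uid | t1.uid
1 | 12 | 1 | 1
6 | 41 | 7 | 7
8 | 50 | 1 | 1
NULL | 12 | 9 | 9
NULL | 12 | 9 | 9
NULL | NULL | NULL | 5
NULL | NULL | NULL | 5
NULL | NULL | NULL | 6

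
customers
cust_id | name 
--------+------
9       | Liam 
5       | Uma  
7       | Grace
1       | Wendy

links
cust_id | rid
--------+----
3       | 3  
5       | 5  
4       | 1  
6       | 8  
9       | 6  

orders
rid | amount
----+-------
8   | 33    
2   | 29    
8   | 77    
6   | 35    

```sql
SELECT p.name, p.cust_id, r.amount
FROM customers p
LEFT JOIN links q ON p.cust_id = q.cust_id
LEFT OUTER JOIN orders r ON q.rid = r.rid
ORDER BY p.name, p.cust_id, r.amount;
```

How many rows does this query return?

Evaluate left to right. First `customers p LEFT JOIN links q` on cust_id: 4 row(s).
Then LEFT JOIN `orders r` on rid: each of those 4 rows is kept; rows whose q.rid has no match in r get NULL for r's columns.
Result: 4 row(s).

4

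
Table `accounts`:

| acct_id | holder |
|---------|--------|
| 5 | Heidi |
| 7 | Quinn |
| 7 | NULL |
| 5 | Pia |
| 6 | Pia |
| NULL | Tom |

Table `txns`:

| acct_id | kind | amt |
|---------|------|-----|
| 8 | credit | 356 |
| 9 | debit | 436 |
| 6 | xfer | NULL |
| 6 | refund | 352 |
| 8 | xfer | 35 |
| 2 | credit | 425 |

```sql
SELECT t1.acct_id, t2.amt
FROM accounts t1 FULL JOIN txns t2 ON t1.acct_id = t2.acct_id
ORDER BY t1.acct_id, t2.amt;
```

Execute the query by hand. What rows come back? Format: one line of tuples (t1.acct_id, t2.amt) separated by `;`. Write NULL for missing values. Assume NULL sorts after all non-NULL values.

(5, NULL); (5, NULL); (6, 352); (6, NULL); (7, NULL); (7, NULL); (NULL, 35); (NULL, 356); (NULL, 425); (NULL, 436); (NULL, NULL)

FULL OUTER JOIN keeps every row from both sides; unmatched rows get NULL for the other side's columns.
Matching on t1.acct_id = t2.acct_id. A NULL in a compared column never satisfies the condition.
- t1 (acct_id=5) has no partner → padded with NULL.
- t1 (acct_id=7) has no partner → padded with NULL.
- t1 (acct_id=7) has no partner → padded with NULL.
- t1 (acct_id=5) has no partner → padded with NULL.
- t1 (acct_id=6) pairs with 2 row(s) of t2.
- t1 (acct_id=NULL) has no partner → padded with NULL.
- 4 t2 row(s) had no t1 match → kept, t1 columns NULL.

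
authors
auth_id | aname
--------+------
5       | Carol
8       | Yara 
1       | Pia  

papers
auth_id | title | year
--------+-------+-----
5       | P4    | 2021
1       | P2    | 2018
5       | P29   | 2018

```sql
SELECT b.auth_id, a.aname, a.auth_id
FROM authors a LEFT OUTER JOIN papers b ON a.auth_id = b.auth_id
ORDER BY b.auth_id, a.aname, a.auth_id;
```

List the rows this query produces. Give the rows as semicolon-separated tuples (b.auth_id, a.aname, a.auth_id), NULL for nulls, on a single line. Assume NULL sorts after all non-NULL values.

LEFT JOIN keeps every row from `authors`; unmatched rows get NULL for `papers`'s columns.
Matching on a.auth_id = b.auth_id.
- a[0] auth_id=5 → 2 match(es) in b → 2 row(s).
- a[1] auth_id=8 → no match; kept with NULLs on the b side.
- a[2] auth_id=1 → 1 match(es) in b → 1 row(s).
After projecting and ordering:
b.auth_id | a.aname | a.auth_id
1 | Pia | 1
5 | Carol | 5
5 | Carol | 5
NULL | Yara | 8

(1, Pia, 1); (5, Carol, 5); (5, Carol, 5); (NULL, Yara, 8)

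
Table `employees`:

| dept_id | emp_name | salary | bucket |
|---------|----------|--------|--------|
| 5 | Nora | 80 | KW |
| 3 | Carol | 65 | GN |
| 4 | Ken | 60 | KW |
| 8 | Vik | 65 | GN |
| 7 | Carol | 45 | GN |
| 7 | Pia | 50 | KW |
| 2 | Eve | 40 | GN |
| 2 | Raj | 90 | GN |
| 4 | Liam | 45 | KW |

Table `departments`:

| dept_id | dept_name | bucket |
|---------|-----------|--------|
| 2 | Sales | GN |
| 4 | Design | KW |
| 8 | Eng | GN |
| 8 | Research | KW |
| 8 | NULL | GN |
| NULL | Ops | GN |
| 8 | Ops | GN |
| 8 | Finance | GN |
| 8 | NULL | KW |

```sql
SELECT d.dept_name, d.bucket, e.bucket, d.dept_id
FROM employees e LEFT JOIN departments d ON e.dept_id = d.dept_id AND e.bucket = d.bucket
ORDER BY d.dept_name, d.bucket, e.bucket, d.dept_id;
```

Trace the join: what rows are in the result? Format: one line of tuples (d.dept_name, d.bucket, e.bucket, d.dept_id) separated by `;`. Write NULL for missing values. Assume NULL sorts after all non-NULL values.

(Design, KW, KW, 4); (Design, KW, KW, 4); (Eng, GN, GN, 8); (Finance, GN, GN, 8); (Ops, GN, GN, 8); (Sales, GN, GN, 2); (Sales, GN, GN, 2); (NULL, GN, GN, 8); (NULL, NULL, GN, NULL); (NULL, NULL, GN, NULL); (NULL, NULL, KW, NULL); (NULL, NULL, KW, NULL)

LEFT JOIN keeps every row from `employees`; unmatched rows get NULL for `departments`'s columns.
Matching on e.dept_id = d.dept_id AND e.bucket = d.bucket. A NULL in a compared column never satisfies the condition.
- dept_id=5, bucket=KW: no d row matches, row kept with d columns NULL.
- dept_id=3, bucket=GN: no d row matches, row kept with d columns NULL.
- dept_id=4, bucket=KW: 1 matching d row(s), so 1 row(s) emitted.
- dept_id=8, bucket=GN: 4 matching d row(s), so 4 row(s) emitted.
- dept_id=7, bucket=GN: no d row matches, row kept with d columns NULL.
- dept_id=7, bucket=KW: no d row matches, row kept with d columns NULL.
- dept_id=2, bucket=GN: 1 matching d row(s), so 1 row(s) emitted.
- dept_id=2, bucket=GN: 1 matching d row(s), so 1 row(s) emitted.
- dept_id=4, bucket=KW: 1 matching d row(s), so 1 row(s) emitted.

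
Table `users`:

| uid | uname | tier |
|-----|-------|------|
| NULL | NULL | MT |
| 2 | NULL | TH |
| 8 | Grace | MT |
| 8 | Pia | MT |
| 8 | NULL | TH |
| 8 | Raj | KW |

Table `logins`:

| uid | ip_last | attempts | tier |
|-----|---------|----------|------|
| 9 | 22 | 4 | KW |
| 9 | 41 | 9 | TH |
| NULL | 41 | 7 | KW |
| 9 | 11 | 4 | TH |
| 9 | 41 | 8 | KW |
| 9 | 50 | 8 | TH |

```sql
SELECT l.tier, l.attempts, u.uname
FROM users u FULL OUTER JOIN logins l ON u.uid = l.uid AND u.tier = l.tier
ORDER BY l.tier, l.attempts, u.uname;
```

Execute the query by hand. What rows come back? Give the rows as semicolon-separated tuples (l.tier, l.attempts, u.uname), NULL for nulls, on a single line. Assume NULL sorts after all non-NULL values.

(KW, 4, NULL); (KW, 7, NULL); (KW, 8, NULL); (TH, 4, NULL); (TH, 8, NULL); (TH, 9, NULL); (NULL, NULL, Grace); (NULL, NULL, Pia); (NULL, NULL, Raj); (NULL, NULL, NULL); (NULL, NULL, NULL); (NULL, NULL, NULL)

FULL OUTER JOIN keeps every row from both sides; unmatched rows get NULL for the other side's columns.
Matching on u.uid = l.uid AND u.tier = l.tier. A NULL in a compared column never satisfies the condition.
Matched pairs: 0; unmatched u rows kept: 6; unmatched l rows kept: 6.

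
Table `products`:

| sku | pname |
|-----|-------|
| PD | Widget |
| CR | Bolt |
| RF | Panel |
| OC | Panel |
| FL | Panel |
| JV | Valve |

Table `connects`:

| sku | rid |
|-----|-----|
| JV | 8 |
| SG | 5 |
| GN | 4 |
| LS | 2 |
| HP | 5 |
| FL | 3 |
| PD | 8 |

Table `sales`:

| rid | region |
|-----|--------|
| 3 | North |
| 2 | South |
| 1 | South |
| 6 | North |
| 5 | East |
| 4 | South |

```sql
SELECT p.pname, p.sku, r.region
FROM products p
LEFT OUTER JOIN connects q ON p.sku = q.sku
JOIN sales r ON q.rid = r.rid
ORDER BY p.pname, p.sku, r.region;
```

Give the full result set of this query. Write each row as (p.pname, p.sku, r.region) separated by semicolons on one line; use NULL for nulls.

(Panel, FL, North)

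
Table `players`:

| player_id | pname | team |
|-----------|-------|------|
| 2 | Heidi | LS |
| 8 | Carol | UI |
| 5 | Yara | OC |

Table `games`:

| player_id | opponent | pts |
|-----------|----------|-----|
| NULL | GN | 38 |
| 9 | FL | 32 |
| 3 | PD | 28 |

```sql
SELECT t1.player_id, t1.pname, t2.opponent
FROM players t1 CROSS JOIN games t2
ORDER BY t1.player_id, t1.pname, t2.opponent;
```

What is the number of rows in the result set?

9

CROSS JOIN pairs every row of `players` with every row of `games`: 3 × 3 = 9 rows.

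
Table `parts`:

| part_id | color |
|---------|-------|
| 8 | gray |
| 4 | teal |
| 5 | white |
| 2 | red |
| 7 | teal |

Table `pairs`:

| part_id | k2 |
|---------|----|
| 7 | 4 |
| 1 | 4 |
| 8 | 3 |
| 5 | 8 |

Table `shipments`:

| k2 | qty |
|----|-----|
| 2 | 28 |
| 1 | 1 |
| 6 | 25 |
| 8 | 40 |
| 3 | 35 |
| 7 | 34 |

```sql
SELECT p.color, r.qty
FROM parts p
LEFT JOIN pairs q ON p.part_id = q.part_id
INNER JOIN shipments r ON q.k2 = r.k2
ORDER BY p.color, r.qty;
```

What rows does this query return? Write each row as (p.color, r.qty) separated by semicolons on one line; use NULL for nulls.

Step 1 — p LEFT JOIN q on part_id → 5 row(s).
Then INNER JOIN `shipments r` on k2: keep only rows whose q.k2 appears in r.

(gray, 35); (white, 40)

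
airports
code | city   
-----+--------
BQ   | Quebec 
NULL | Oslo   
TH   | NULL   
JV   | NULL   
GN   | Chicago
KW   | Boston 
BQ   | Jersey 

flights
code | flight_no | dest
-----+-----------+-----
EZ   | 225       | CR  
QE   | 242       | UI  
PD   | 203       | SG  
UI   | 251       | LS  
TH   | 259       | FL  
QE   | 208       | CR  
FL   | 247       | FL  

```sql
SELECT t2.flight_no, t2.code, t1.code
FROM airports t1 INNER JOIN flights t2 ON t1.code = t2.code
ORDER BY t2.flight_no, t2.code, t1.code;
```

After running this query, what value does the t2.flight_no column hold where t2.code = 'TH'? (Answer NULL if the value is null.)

259

INNER JOIN keeps only pairs where the ON condition holds.
Matching on t1.code = t2.code. A NULL in a compared column never satisfies the condition.
- t1[0] code=BQ → no match; dropped.
- t1[1] code=NULL → no match; dropped.
- t1[2] code=TH → 1 match(es) in t2 → 1 row(s).
- t1[3] code=JV → no match; dropped.
- t1[4] code=GN → no match; dropped.
- t1[5] code=KW → no match; dropped.
- t1[6] code=BQ → no match; dropped.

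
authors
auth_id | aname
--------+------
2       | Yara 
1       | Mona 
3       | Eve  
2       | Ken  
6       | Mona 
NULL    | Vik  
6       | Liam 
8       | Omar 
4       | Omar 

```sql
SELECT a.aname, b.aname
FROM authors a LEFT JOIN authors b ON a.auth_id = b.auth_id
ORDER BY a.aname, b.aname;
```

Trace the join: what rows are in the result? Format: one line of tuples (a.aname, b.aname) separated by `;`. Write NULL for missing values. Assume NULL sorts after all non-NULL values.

LEFT JOIN keeps every row from `authors a`; unmatched rows get NULL for `authors b`'s columns.
Matching on a.auth_id = b.auth_id. A NULL in a compared column never satisfies the condition.
- a row (auth_id=2): matches 2 b row(s) → 2 output row(s).
- a row (auth_id=1): matches 1 b row(s) → 1 output row(s).
- a row (auth_id=3): matches 1 b row(s) → 1 output row(s).
- a row (auth_id=2): matches 2 b row(s) → 2 output row(s).
- a row (auth_id=6): matches 2 b row(s) → 2 output row(s).
- a row (auth_id=NULL): no match → kept, b columns NULL.
- a row (auth_id=6): matches 2 b row(s) → 2 output row(s).
- a row (auth_id=8): matches 1 b row(s) → 1 output row(s).
- a row (auth_id=4): matches 1 b row(s) → 1 output row(s).

(Eve, Eve); (Ken, Ken); (Ken, Yara); (Liam, Liam); (Liam, Mona); (Mona, Liam); (Mona, Mona); (Mona, Mona); (Omar, Omar); (Omar, Omar); (Vik, NULL); (Yara, Ken); (Yara, Yara)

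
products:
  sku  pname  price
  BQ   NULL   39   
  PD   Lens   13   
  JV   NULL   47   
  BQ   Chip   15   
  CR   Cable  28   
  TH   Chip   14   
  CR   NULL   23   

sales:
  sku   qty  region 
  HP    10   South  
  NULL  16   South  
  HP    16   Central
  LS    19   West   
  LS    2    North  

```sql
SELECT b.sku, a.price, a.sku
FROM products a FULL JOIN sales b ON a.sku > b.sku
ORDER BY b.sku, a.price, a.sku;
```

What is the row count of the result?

FULL OUTER JOIN keeps every row from both sides; unmatched rows get NULL for the other side's columns.
Matching on a.sku > b.sku. A NULL in a compared column never satisfies the condition.
- a (sku=BQ) has no partner → padded with NULL.
- a (sku=PD) pairs with 4 row(s) of b.
- a (sku=JV) pairs with 2 row(s) of b.
- a (sku=BQ) has no partner → padded with NULL.
- a (sku=CR) has no partner → padded with NULL.
- a (sku=TH) pairs with 4 row(s) of b.
- a (sku=CR) has no partner → padded with NULL.
- 1 row(s) from b found no a partner → padded with NULL.
Total: 10 matched + 5 padded = 15 rows.

15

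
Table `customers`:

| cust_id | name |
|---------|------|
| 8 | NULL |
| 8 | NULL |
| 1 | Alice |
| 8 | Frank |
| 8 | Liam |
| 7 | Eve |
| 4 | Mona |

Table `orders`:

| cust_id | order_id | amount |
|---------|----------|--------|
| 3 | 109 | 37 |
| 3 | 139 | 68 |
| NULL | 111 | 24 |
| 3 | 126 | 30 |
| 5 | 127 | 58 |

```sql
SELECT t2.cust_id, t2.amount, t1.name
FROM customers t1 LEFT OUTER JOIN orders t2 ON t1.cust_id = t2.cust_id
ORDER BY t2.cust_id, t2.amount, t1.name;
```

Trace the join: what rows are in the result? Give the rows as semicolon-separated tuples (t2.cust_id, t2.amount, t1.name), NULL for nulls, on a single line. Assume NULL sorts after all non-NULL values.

(NULL, NULL, Alice); (NULL, NULL, Eve); (NULL, NULL, Frank); (NULL, NULL, Liam); (NULL, NULL, Mona); (NULL, NULL, NULL); (NULL, NULL, NULL)

LEFT JOIN keeps every row from `customers`; unmatched rows get NULL for `orders`'s columns.
Matching on t1.cust_id = t2.cust_id. A NULL in a compared column never satisfies the condition.
Matched pairs: 0; unmatched t1 rows kept: 7.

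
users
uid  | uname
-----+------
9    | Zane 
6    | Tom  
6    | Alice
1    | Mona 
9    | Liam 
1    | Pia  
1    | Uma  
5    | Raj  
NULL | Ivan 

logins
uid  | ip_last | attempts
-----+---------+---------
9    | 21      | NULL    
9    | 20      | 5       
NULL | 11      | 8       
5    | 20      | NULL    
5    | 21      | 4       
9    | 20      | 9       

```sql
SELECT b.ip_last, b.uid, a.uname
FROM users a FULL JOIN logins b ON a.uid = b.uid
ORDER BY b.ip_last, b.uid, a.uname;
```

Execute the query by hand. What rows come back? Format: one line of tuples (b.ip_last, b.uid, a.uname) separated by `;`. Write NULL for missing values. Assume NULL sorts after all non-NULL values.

(11, NULL, NULL); (20, 5, Raj); (20, 9, Liam); (20, 9, Liam); (20, 9, Zane); (20, 9, Zane); (21, 5, Raj); (21, 9, Liam); (21, 9, Zane); (NULL, NULL, Alice); (NULL, NULL, Ivan); (NULL, NULL, Mona); (NULL, NULL, Pia); (NULL, NULL, Tom); (NULL, NULL, Uma)

FULL OUTER JOIN keeps every row from both sides; unmatched rows get NULL for the other side's columns.
Matching on a.uid = b.uid. A NULL in a compared column never satisfies the condition.
- a[0] uid=9 → 3 match(es) in b → 3 row(s).
- a[1] uid=6 → no match; kept with NULLs on the b side.
- a[2] uid=6 → no match; kept with NULLs on the b side.
- a[3] uid=1 → no match; kept with NULLs on the b side.
- a[4] uid=9 → 3 match(es) in b → 3 row(s).
- a[5] uid=1 → no match; kept with NULLs on the b side.
- a[6] uid=1 → no match; kept with NULLs on the b side.
- a[7] uid=5 → 2 match(es) in b → 2 row(s).
- a[8] uid=NULL → no match; kept with NULLs on the b side.
- 1 b row(s) had no a match → kept, a columns NULL.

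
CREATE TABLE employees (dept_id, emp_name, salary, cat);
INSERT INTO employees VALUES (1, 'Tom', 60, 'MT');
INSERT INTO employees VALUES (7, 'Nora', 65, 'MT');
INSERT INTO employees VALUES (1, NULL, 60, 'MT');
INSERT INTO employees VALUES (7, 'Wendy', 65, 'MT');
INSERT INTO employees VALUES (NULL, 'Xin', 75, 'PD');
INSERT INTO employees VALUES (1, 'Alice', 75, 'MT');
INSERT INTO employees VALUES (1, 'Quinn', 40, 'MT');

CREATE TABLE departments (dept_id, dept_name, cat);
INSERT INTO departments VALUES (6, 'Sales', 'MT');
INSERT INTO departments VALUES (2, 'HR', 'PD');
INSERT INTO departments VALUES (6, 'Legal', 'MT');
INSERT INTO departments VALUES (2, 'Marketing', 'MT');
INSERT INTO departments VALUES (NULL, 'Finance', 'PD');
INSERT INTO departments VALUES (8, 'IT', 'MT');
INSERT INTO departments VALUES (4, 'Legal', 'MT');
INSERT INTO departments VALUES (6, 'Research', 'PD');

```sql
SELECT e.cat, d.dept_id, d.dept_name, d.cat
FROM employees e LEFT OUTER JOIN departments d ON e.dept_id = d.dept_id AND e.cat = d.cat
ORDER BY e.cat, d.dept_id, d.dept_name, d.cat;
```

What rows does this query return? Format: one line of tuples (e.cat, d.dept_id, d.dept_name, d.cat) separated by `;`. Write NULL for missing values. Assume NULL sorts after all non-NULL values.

LEFT JOIN keeps every row from `employees`; unmatched rows get NULL for `departments`'s columns.
Matching on e.dept_id = d.dept_id AND e.cat = d.cat. A NULL in a compared column never satisfies the condition.
- dept_id=1, cat=MT: no d row matches, row kept with d columns NULL.
- dept_id=7, cat=MT: no d row matches, row kept with d columns NULL.
- dept_id=1, cat=MT: no d row matches, row kept with d columns NULL.
- dept_id=7, cat=MT: no d row matches, row kept with d columns NULL.
- dept_id=NULL, cat=PD: no d row matches, row kept with d columns NULL.
- dept_id=1, cat=MT: no d row matches, row kept with d columns NULL.
- dept_id=1, cat=MT: no d row matches, row kept with d columns NULL.
After projecting and ordering:
e.cat | d.dept_id | d.dept_name | d.cat
MT | NULL | NULL | NULL
MT | NULL | NULL | NULL
MT | NULL | NULL | NULL
MT | NULL | NULL | NULL
MT | NULL | NULL | NULL
MT | NULL | NULL | NULL
PD | NULL | NULL | NULL

(MT, NULL, NULL, NULL); (MT, NULL, NULL, NULL); (MT, NULL, NULL, NULL); (MT, NULL, NULL, NULL); (MT, NULL, NULL, NULL); (MT, NULL, NULL, NULL); (PD, NULL, NULL, NULL)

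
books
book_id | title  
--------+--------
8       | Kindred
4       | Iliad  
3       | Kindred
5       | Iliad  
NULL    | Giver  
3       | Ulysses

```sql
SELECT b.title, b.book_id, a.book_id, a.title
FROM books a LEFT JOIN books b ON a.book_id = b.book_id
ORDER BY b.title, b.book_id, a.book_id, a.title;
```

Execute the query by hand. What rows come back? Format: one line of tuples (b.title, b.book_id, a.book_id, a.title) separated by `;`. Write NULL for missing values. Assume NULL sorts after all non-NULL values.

(Iliad, 4, 4, Iliad); (Iliad, 5, 5, Iliad); (Kindred, 3, 3, Kindred); (Kindred, 3, 3, Ulysses); (Kindred, 8, 8, Kindred); (Ulysses, 3, 3, Kindred); (Ulysses, 3, 3, Ulysses); (NULL, NULL, NULL, Giver)

LEFT JOIN keeps every row from `books a`; unmatched rows get NULL for `books b`'s columns.
Matching on a.book_id = b.book_id. A NULL in a compared column never satisfies the condition.
- a row (book_id=8): matches 1 b row(s) → 1 output row(s).
- a row (book_id=4): matches 1 b row(s) → 1 output row(s).
- a row (book_id=3): matches 2 b row(s) → 2 output row(s).
- a row (book_id=5): matches 1 b row(s) → 1 output row(s).
- a row (book_id=NULL): no match → kept, b columns NULL.
- a row (book_id=3): matches 2 b row(s) → 2 output row(s).
After projecting and ordering:
b.title | b.book_id | a.book_id | a.title
Iliad | 4 | 4 | Iliad
Iliad | 5 | 5 | Iliad
Kindred | 3 | 3 | Kindred
Kindred | 3 | 3 | Ulysses
Kindred | 8 | 8 | Kindred
Ulysses | 3 | 3 | Kindred
Ulysses | 3 | 3 | Ulysses
NULL | NULL | NULL | Giver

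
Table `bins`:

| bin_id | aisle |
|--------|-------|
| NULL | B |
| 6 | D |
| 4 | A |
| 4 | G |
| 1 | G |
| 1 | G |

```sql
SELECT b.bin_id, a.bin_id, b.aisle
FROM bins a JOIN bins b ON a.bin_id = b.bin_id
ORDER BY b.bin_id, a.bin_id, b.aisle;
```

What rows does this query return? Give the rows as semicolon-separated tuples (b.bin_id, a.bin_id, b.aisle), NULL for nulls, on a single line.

INNER JOIN keeps only pairs where the ON condition holds.
Matching on a.bin_id = b.bin_id. A NULL in a compared column never satisfies the condition.
- bin_id=NULL: no matching b row, dropped.
- bin_id=6: 1 matching b row(s), so 1 row(s) emitted.
- bin_id=4: 2 matching b row(s), so 2 row(s) emitted.
- bin_id=4: 2 matching b row(s), so 2 row(s) emitted.
- bin_id=1: 2 matching b row(s), so 2 row(s) emitted.
- bin_id=1: 2 matching b row(s), so 2 row(s) emitted.
After projecting and ordering:
b.bin_id | a.bin_id | b.aisle
1 | 1 | G
1 | 1 | G
1 | 1 | G
1 | 1 | G
4 | 4 | A
4 | 4 | A
4 | 4 | G
4 | 4 | G
6 | 6 | D

(1, 1, G); (1, 1, G); (1, 1, G); (1, 1, G); (4, 4, A); (4, 4, A); (4, 4, G); (4, 4, G); (6, 6, D)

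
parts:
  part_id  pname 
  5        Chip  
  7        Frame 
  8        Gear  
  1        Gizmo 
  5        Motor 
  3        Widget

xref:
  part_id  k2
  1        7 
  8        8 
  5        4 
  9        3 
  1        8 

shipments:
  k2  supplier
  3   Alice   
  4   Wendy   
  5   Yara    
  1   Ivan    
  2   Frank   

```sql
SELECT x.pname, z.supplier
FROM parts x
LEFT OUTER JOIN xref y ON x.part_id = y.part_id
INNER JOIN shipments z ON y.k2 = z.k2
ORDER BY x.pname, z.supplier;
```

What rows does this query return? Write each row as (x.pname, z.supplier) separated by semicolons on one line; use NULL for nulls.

Joins associate left-to-right: parts LEFT JOIN xref on part_id gives 7 intermediate row(s).
Then INNER JOIN `shipments z` on k2: keep only rows whose y.k2 appears in z.

(Chip, Wendy); (Motor, Wendy)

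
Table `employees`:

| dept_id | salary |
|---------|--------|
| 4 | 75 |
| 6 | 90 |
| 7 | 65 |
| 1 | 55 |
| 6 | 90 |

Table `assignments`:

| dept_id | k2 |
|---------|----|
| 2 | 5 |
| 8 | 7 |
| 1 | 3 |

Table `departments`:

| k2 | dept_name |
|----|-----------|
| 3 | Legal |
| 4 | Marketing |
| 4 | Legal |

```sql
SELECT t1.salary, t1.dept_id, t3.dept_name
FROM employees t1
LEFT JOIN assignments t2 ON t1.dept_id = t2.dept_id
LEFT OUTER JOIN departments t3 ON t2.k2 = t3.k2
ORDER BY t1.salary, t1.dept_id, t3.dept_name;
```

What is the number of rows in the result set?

5

Evaluate left to right. First `employees t1 LEFT JOIN assignments t2` on dept_id: 5 row(s).
Then LEFT JOIN `departments t3` on k2: each of those 5 rows is kept; rows whose t2.k2 has no match in t3 get NULL for t3's columns.
Result: 5 row(s).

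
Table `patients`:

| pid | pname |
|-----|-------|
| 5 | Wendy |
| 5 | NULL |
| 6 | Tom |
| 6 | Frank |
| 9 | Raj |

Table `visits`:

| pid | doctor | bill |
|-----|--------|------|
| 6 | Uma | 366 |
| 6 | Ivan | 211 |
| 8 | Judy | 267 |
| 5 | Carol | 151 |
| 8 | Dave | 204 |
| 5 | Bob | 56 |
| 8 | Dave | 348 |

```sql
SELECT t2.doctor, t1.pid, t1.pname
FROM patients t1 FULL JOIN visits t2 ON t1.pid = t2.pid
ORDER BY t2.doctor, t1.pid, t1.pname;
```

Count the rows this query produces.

12

FULL OUTER JOIN keeps every row from both sides; unmatched rows get NULL for the other side's columns.
Matching on t1.pid = t2.pid.
Matched pairs: 8; unmatched t1 rows kept: 1; unmatched t2 rows kept: 3.
Total: 8 matched + 4 padded = 12 rows.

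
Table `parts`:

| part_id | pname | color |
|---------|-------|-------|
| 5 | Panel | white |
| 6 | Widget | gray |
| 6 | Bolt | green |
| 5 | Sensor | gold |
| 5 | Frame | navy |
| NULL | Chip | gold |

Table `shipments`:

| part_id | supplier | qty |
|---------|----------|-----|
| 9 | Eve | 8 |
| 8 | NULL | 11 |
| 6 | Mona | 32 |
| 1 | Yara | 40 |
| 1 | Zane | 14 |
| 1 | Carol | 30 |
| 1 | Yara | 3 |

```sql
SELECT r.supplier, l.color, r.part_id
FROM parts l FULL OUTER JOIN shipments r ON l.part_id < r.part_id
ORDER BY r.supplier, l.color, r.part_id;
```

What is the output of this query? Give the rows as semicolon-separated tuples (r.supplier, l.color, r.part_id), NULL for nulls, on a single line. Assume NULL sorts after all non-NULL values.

(Carol, NULL, 1); (Eve, gold, 9); (Eve, gray, 9); (Eve, green, 9); (Eve, navy, 9); (Eve, white, 9); (Mona, gold, 6); (Mona, navy, 6); (Mona, white, 6); (Yara, NULL, 1); (Yara, NULL, 1); (Zane, NULL, 1); (NULL, gold, 8); (NULL, gold, NULL); (NULL, gray, 8); (NULL, green, 8); (NULL, navy, 8); (NULL, white, 8)

FULL OUTER JOIN keeps every row from both sides; unmatched rows get NULL for the other side's columns.
Matching on l.part_id < r.part_id. A NULL in a compared column never satisfies the condition.
- l[0] part_id=5 → 3 match(es) in r → 3 row(s).
- l[1] part_id=6 → 2 match(es) in r → 2 row(s).
- l[2] part_id=6 → 2 match(es) in r → 2 row(s).
- l[3] part_id=5 → 3 match(es) in r → 3 row(s).
- l[4] part_id=5 → 3 match(es) in r → 3 row(s).
- l[5] part_id=NULL → no match; kept with NULLs on the r side.
- 4 r row(s) had no l match → kept, l columns NULL.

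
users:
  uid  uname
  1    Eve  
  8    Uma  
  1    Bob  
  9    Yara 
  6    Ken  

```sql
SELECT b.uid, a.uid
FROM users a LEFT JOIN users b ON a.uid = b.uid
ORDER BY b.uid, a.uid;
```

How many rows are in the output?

LEFT JOIN keeps every row from `users a`; unmatched rows get NULL for `users b`'s columns.
Matching on a.uid = b.uid.
Matched pairs: 7; unmatched a rows kept: 0.
Total: 7 rows.

7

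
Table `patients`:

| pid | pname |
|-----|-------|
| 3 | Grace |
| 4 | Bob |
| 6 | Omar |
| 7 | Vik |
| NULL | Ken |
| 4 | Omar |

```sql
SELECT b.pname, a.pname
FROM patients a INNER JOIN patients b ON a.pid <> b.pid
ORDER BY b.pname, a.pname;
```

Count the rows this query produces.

18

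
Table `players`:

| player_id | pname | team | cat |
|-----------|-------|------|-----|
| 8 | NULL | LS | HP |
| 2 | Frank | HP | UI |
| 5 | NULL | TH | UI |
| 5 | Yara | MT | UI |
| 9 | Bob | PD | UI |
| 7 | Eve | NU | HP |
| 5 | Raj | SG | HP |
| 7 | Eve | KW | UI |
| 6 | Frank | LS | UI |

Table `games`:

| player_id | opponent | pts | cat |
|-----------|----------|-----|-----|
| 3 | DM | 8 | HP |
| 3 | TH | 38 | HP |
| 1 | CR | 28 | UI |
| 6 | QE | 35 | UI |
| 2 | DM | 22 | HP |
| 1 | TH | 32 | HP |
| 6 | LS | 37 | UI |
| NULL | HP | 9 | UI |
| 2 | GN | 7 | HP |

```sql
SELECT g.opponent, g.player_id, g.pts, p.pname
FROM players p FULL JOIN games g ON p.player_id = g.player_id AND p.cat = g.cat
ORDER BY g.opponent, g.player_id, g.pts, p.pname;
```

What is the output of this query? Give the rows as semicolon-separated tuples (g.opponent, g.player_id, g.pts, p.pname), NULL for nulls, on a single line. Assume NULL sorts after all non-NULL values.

FULL OUTER JOIN keeps every row from both sides; unmatched rows get NULL for the other side's columns.
Matching on p.player_id = g.player_id AND p.cat = g.cat. A NULL in a compared column never satisfies the condition.
- p[0] player_id=8, cat=HP → no match; kept with NULLs on the g side.
- p[1] player_id=2, cat=UI → no match; kept with NULLs on the g side.
- p[2] player_id=5, cat=UI → no match; kept with NULLs on the g side.
- p[3] player_id=5, cat=UI → no match; kept with NULLs on the g side.
- p[4] player_id=9, cat=UI → no match; kept with NULLs on the g side.
- p[5] player_id=7, cat=HP → no match; kept with NULLs on the g side.
- p[6] player_id=5, cat=HP → no match; kept with NULLs on the g side.
- p[7] player_id=7, cat=UI → no match; kept with NULLs on the g side.
- p[8] player_id=6, cat=UI → 2 match(es) in g → 2 row(s).
- 7 g row(s) had no p match → kept, p columns NULL.

(CR, 1, 28, NULL); (DM, 2, 22, NULL); (DM, 3, 8, NULL); (GN, 2, 7, NULL); (HP, NULL, 9, NULL); (LS, 6, 37, Frank); (QE, 6, 35, Frank); (TH, 1, 32, NULL); (TH, 3, 38, NULL); (NULL, NULL, NULL, Bob); (NULL, NULL, NULL, Eve); (NULL, NULL, NULL, Eve); (NULL, NULL, NULL, Frank); (NULL, NULL, NULL, Raj); (NULL, NULL, NULL, Yara); (NULL, NULL, NULL, NULL); (NULL, NULL, NULL, NULL)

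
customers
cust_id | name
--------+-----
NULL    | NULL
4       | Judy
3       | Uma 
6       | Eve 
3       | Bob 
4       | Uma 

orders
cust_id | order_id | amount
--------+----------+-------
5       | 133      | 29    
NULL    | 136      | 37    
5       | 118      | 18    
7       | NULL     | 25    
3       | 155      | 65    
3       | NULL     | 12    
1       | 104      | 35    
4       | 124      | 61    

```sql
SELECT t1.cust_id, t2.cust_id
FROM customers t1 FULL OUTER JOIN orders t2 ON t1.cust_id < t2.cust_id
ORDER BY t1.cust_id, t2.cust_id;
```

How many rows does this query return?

FULL OUTER JOIN keeps every row from both sides; unmatched rows get NULL for the other side's columns.
Matching on t1.cust_id < t2.cust_id. A NULL in a compared column never satisfies the condition.
- cust_id=NULL: no t2 row matches, row kept with t2 columns NULL.
- cust_id=4: 3 matching t2 row(s), so 3 row(s) emitted.
- cust_id=3: 4 matching t2 row(s), so 4 row(s) emitted.
- cust_id=6: 1 matching t2 row(s), so 1 row(s) emitted.
- cust_id=3: 4 matching t2 row(s), so 4 row(s) emitted.
- cust_id=4: 3 matching t2 row(s), so 3 row(s) emitted.
- 4 t2 row(s) had no t1 match → kept, t1 columns NULL.
Total: 15 matched + 5 padded = 20 rows.

20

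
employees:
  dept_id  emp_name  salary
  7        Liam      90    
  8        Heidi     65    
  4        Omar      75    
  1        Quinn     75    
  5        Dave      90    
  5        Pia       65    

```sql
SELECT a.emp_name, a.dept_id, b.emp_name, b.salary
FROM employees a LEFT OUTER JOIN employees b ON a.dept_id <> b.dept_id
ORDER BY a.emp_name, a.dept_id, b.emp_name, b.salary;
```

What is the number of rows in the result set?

LEFT JOIN keeps every row from `employees a`; unmatched rows get NULL for `employees b`'s columns.
Matching on a.dept_id <> b.dept_id.
- a row (dept_id=7): matches 5 b row(s) → 5 output row(s).
- a row (dept_id=8): matches 5 b row(s) → 5 output row(s).
- a row (dept_id=4): matches 5 b row(s) → 5 output row(s).
- a row (dept_id=1): matches 5 b row(s) → 5 output row(s).
- a row (dept_id=5): matches 4 b row(s) → 4 output row(s).
- a row (dept_id=5): matches 4 b row(s) → 4 output row(s).
Total: 28 rows.

28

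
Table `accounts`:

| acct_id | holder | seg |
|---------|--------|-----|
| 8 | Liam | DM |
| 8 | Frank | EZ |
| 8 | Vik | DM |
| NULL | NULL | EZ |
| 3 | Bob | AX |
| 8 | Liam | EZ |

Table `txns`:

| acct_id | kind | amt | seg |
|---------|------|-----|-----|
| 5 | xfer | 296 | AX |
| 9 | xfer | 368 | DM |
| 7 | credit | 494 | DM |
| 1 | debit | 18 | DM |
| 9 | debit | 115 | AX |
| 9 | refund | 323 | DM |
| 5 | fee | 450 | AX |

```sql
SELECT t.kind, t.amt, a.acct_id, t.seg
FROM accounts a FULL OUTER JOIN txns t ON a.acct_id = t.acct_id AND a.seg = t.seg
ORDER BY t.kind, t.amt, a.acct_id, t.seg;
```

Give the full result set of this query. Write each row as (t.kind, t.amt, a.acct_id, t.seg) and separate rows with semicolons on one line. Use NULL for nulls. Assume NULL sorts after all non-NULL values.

(credit, 494, NULL, DM); (debit, 18, NULL, DM); (debit, 115, NULL, AX); (fee, 450, NULL, AX); (refund, 323, NULL, DM); (xfer, 296, NULL, AX); (xfer, 368, NULL, DM); (NULL, NULL, 3, NULL); (NULL, NULL, 8, NULL); (NULL, NULL, 8, NULL); (NULL, NULL, 8, NULL); (NULL, NULL, 8, NULL); (NULL, NULL, NULL, NULL)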